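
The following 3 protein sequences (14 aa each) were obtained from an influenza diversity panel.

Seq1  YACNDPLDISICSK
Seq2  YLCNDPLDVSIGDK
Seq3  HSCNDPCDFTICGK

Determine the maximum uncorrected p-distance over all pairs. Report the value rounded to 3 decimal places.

0.500

Pairwise Hamming distances:
  Seq1 vs Seq2: 4
  Seq1 vs Seq3: 6
  Seq2 vs Seq3: 7
The largest is 7 mismatches, between Seq2 and Seq3; p = 7/14 = 0.500.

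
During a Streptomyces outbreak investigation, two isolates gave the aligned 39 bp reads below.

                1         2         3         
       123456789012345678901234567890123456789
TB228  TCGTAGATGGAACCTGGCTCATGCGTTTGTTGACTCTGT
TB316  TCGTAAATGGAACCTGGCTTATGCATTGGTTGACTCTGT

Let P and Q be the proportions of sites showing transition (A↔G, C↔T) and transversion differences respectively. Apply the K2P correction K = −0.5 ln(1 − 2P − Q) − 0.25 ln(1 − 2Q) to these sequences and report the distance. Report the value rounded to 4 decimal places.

0.1121

Mismatches occur at site 6 (G/A, transition), site 20 (C/T, transition), site 25 (G/A, transition), site 28 (T/G, transversion).
Of the 4 differences, 3 transitions and 1 transversion over 39 sites: P = 3/39 = 0.076923, Q = 1/39 = 0.025641.
d = −0.5·ln(0.820513) − 0.25·ln(0.948718) = −0.5·(-0.197826) − 0.25·(-0.052644) = 0.1121.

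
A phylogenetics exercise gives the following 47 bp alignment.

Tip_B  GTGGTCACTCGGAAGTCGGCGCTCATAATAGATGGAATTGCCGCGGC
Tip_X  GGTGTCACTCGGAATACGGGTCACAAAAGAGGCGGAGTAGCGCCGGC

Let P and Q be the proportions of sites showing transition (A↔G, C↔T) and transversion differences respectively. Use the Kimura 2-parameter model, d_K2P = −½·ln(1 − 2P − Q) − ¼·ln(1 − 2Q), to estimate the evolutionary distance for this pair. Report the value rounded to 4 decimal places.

The sequences differ at positions 2 (T/G, transversion), 3 (G/T, transversion), 15 (G/T, transversion), 16 (T/A, transversion), 20 (C/G, transversion), 21 (G/T, transversion), 23 (T/A, transversion), 26 (T/A, transversion), 29 (T/G, transversion), 32 (A/G, transition), 33 (T/C, transition), 37 (A/G, transition), 39 (T/A, transversion), 42 (C/G, transversion), 43 (G/C, transversion).
Of the 15 differences, 3 transitions and 12 transversions over 47 sites: P = 3/47 = 0.063830, Q = 12/47 = 0.255319.
d = −0.5·ln(0.617021) − 0.25·ln(0.489362) = −0.5·(-0.482852) − 0.25·(-0.714653) = 0.4201.

0.4201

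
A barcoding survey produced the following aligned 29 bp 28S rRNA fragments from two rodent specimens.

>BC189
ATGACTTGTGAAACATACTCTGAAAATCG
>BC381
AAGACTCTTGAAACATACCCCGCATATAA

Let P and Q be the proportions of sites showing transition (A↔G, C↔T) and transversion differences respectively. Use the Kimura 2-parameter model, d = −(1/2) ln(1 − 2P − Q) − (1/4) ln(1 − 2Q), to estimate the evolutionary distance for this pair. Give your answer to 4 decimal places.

0.4031

Mismatches occur at site 2 (T↔A, transversion), site 7 (T↔C, transition), site 8 (G↔T, transversion), site 19 (T↔C, transition), site 21 (T↔C, transition), site 23 (A↔C, transversion), site 25 (A↔T, transversion), site 28 (C↔A, transversion), site 29 (G↔A, transition).
Of the 9 differences, 4 transitions and 5 transversions over 29 sites: P = 4/29 = 0.137931, Q = 5/29 = 0.172414.
d = −0.5·ln(0.551724) − 0.25·ln(0.655172) = −0.5·(-0.594707) − 0.25·(-0.422857) = 0.4031.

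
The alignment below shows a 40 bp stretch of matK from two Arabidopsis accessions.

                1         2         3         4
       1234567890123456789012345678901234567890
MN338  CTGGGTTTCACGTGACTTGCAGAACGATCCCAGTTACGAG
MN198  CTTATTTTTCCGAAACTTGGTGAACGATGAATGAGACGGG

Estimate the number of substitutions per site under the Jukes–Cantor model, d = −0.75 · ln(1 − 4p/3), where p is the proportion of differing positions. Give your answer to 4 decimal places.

0.5716

The sequences differ at positions 3 (G/T), 4 (G/A), 5 (G/T), 9 (C/T), 10 (A/C), 13 (T/A), 14 (G/A), 20 (C/G), 21 (A/T), 29 (C/G), 30 (C/A), 31 (C/A), 32 (A/T), 34 (T/A), 35 (T/G), 39 (A/G).
p = 16/40 = 0.400000.
d = −0.75 · ln(1 − (4/3)·0.400000) = −0.75 · ln(0.466667) = −0.75 · (-0.762139) = 0.5716.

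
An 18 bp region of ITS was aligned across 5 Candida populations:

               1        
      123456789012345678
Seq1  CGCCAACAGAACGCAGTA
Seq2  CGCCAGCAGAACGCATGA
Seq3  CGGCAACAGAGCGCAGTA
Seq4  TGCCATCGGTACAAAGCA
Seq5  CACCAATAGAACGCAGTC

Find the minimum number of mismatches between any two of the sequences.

2

Pairwise Hamming distances:
  Seq1 vs Seq2: 3
  Seq1 vs Seq3: 2
  Seq1 vs Seq4: 7
  Seq1 vs Seq5: 3
  Seq2 vs Seq3: 5
  Seq2 vs Seq4: 8
  Seq2 vs Seq5: 6
  Seq3 vs Seq4: 9
  Seq3 vs Seq5: 5
  Seq4 vs Seq5: 10
The smallest is 2, between Seq1 and Seq3.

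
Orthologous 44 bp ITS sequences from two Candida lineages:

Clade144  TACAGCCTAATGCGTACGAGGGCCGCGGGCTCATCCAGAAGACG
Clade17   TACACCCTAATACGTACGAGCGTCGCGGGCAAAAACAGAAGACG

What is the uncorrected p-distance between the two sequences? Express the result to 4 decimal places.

Mismatches occur at site 5 (G/C), site 12 (G/A), site 21 (G/C), site 23 (C/T), site 31 (T/A), site 32 (C/A), site 34 (T/A), site 35 (C/A).
There are 8 differences over 44 sites, so p = 8/44 = 0.1818.

0.1818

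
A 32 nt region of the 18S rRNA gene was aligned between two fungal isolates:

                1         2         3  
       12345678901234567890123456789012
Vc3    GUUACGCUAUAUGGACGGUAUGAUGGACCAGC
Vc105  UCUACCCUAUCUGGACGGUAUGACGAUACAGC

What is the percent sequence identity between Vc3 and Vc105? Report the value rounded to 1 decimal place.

75.0%

Mismatches occur at site 1 (G/U), site 2 (U/C), site 6 (G/C), site 11 (A/C), site 24 (U/C), site 26 (G/A), site 27 (A/U), site 28 (C/A).
24 of the 32 sites match, so the percent identity is 24/32 × 100 = 75.0%.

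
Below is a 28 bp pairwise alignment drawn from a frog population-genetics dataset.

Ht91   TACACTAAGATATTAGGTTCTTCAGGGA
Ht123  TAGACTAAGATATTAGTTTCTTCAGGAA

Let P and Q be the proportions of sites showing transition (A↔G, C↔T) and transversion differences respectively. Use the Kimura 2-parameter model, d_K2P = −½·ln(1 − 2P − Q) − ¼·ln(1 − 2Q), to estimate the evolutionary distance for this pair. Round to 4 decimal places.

The sequences differ at positions 3 (C/G, transversion), 17 (G/T, transversion), 27 (G/A, transition).
Of the 3 differences, 1 transition and 2 transversions over 28 sites: P = 1/28 = 0.035714, Q = 2/28 = 0.071429.
d = −0.5·ln(0.857143) − 0.25·ln(0.857142) = −0.5·(-0.154151) − 0.25·(-0.154152) = 0.1156.

0.1156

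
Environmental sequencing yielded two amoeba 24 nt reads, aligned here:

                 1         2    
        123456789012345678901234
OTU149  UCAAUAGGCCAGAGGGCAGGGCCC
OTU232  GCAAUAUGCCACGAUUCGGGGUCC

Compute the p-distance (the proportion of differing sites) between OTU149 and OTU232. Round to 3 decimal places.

Mismatches occur at site 1 (U/G), site 7 (G/U), site 12 (G/C), site 13 (A/G), site 14 (G/A), site 15 (G/U), site 16 (G/U), site 18 (A/G), site 22 (C/U).
There are 9 differences over 24 sites, so p = 9/24 = 0.375.

0.375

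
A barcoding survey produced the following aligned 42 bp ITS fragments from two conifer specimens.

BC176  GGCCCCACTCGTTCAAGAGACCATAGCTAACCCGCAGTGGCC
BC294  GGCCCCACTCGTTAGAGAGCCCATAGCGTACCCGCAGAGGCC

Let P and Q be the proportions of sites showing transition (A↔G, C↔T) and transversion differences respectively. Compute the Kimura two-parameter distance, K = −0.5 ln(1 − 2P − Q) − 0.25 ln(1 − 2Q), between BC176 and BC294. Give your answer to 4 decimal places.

Mismatches occur at site 14 (C/A, transversion), site 15 (A/G, transition), site 20 (A/C, transversion), site 28 (T/G, transversion), site 29 (A/T, transversion), site 38 (T/A, transversion).
Of the 6 differences, 1 transition and 5 transversions over 42 sites: P = 1/42 = 0.023810, Q = 5/42 = 0.119048.
d = −0.5·ln(0.833332) − 0.25·ln(0.761904) = −0.5·(-0.182323) − 0.25·(-0.271935) = 0.1591.

0.1591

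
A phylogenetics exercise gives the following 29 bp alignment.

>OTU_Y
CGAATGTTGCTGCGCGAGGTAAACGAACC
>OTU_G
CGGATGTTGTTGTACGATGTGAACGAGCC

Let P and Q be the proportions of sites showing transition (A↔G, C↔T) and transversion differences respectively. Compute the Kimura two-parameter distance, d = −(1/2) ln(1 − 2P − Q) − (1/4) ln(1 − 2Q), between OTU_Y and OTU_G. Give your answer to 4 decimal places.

Differing sites — 3:A/G (Ti); 10:C/T (Ti); 13:C/T (Ti); 14:G/A (Ti); 18:G/T (Tv); 21:A/G (Ti); 27:A/G (Ti).
Of the 7 differences, 6 transitions and 1 transversion over 29 sites: P = 6/29 = 0.206897, Q = 1/29 = 0.034483.
d = −0.5·ln(0.551723) − 0.25·ln(0.931034) = −0.5·(-0.594709) − 0.25·(-0.071459) = 0.3152.

0.3152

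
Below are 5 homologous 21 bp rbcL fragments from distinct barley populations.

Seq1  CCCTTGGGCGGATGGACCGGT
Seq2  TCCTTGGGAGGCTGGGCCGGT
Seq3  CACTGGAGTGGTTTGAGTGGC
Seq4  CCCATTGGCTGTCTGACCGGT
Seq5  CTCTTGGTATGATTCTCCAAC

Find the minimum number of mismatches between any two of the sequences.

4

Pairwise Hamming distances:
  Seq1 vs Seq2: 4
  Seq1 vs Seq3: 9
  Seq1 vs Seq4: 6
  Seq1 vs Seq5: 10
  Seq2 vs Seq3: 11
  Seq2 vs Seq4: 9
  Seq2 vs Seq5: 11
  Seq3 vs Seq4: 11
  Seq3 vs Seq5: 13
  Seq4 vs Seq5: 12
The smallest is 4, between Seq1 and Seq2.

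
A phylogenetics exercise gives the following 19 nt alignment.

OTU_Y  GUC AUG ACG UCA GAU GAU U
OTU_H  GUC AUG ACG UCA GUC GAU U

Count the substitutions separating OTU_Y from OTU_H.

2

The sequences differ at positions 14 (A/U), 15 (U/C).
That gives 2 mismatches out of 19 aligned sites, so the Hamming distance is 2.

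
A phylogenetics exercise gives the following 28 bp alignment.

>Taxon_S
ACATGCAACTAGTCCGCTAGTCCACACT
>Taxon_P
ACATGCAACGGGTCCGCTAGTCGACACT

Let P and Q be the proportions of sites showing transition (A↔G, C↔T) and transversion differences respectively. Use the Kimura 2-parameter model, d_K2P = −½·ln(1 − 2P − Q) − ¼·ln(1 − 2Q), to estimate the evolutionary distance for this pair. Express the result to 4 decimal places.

Mismatches occur at site 10 (T→G, transversion), site 11 (A→G, transition), site 23 (C→G, transversion).
Of the 3 differences, 1 transition and 2 transversions over 28 sites: P = 1/28 = 0.035714, Q = 2/28 = 0.071429.
d = −0.5·ln(0.857143) − 0.25·ln(0.857142) = −0.5·(-0.154151) − 0.25·(-0.154152) = 0.1156.

0.1156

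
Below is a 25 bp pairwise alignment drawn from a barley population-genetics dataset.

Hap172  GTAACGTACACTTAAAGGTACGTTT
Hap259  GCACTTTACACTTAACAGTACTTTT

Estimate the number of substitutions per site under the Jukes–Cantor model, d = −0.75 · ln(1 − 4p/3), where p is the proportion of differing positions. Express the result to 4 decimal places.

The sequences differ at positions 2 (T/C), 4 (A/C), 5 (C/T), 6 (G/T), 16 (A/C), 17 (G/A), 22 (G/T).
p = 7/25 = 0.280000.
d = −0.75 · ln(1 − (4/3)·0.280000) = −0.75 · ln(0.626667) = −0.75 · (-0.467340) = 0.3505.

0.3505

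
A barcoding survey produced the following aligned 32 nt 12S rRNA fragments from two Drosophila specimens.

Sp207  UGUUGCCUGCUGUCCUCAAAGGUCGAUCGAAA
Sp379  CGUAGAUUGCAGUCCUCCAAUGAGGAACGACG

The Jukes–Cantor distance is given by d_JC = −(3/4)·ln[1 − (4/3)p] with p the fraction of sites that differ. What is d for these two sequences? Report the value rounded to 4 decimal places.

0.5199

Mismatches occur at site 1 (U↔C), site 4 (U↔A), site 6 (C↔A), site 7 (C↔U), site 11 (U↔A), site 18 (A↔C), site 21 (G↔U), site 23 (U↔A), site 24 (C↔G), site 27 (U↔A), site 31 (A↔C), site 32 (A↔G).
p = 12/32 = 0.375000.
d = −0.75 · ln(1 − (4/3)·0.375000) = −0.75 · ln(0.500000) = −0.75 · (-0.693147) = 0.5199.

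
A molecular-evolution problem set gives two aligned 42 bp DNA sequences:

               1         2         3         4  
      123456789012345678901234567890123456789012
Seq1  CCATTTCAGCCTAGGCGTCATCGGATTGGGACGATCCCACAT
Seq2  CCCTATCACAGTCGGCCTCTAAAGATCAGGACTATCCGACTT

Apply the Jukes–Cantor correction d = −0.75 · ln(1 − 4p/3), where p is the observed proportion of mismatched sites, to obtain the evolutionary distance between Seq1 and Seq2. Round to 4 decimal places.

Mismatches occur at site 3 (A/C), site 5 (T/A), site 9 (G/C), site 10 (C/A), site 11 (C/G), site 13 (A/C), site 17 (G/C), site 20 (A/T), site 21 (T/A), site 22 (C/A), site 23 (G/A), site 27 (T/C), site 28 (G/A), site 33 (G/T), site 38 (C/G), site 41 (A/T).
p = 16/42 = 0.380952.
d = −0.75 · ln(1 − (4/3)·0.380952) = −0.75 · ln(0.492064) = −0.75 · (-0.709146) = 0.5319.

0.5319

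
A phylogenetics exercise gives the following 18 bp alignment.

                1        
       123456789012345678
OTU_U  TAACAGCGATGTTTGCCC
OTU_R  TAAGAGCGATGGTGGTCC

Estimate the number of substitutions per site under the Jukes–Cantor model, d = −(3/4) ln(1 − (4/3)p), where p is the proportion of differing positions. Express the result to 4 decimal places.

0.2635

Differing sites — 4:C/G; 12:T/G; 14:T/G; 16:C/T.
p = 4/18 = 0.222222.
d = −0.75 · ln(1 − (4/3)·0.222222) = −0.75 · ln(0.703704) = −0.75 · (-0.351397) = 0.2635.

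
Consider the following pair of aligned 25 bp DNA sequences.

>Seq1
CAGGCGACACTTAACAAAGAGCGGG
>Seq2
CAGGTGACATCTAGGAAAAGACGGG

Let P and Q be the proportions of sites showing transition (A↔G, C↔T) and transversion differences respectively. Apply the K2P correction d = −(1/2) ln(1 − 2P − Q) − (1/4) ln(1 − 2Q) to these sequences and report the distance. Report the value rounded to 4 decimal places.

The sequences differ at positions 5 (C/T, transition), 10 (C/T, transition), 11 (T/C, transition), 14 (A/G, transition), 15 (C/G, transversion), 19 (G/A, transition), 20 (A/G, transition), 21 (G/A, transition).
Of the 8 differences, 7 transitions and 1 transversion over 25 sites: P = 7/25 = 0.280000, Q = 1/25 = 0.040000.
d = −0.5·ln(0.400000) − 0.25·ln(0.920000) = −0.5·(-0.916291) − 0.25·(-0.083382) = 0.4790.

0.4790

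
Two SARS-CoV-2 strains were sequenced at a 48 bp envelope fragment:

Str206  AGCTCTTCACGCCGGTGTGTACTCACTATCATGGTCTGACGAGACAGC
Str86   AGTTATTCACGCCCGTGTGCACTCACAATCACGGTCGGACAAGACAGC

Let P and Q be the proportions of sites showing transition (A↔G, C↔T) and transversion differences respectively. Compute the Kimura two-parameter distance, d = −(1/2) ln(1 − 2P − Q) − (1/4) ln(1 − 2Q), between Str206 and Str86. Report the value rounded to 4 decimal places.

Differing sites — 3:C/T (Ti); 5:C/A (Tv); 14:G/C (Tv); 20:T/C (Ti); 27:T/A (Tv); 32:T/C (Ti); 37:T/G (Tv); 41:G/A (Ti).
Of the 8 differences, 4 transitions and 4 transversions over 48 sites: P = 4/48 = 0.083333, Q = 4/48 = 0.083333.
d = −0.5·ln(0.750001) − 0.25·ln(0.833334) = −0.5·(-0.287681) − 0.25·(-0.182321) = 0.1894.

0.1894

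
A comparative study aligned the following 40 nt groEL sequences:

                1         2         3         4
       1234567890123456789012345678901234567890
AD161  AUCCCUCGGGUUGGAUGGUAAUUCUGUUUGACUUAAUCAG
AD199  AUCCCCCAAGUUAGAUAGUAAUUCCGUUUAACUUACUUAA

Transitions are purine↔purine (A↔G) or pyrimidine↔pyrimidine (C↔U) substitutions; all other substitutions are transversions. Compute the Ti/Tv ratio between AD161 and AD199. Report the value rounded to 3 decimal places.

Mismatches occur at site 6 (U↔C, transition), site 8 (G↔A, transition), site 9 (G↔A, transition), site 13 (G↔A, transition), site 17 (G↔A, transition), site 25 (U↔C, transition), site 30 (G↔A, transition), site 36 (A↔C, transversion), site 38 (C↔U, transition), site 40 (G↔A, transition).
Of the 10 differences, 9 transitions and 1 transversion, so Ti/Tv = 9/1 = 9.000.

9.000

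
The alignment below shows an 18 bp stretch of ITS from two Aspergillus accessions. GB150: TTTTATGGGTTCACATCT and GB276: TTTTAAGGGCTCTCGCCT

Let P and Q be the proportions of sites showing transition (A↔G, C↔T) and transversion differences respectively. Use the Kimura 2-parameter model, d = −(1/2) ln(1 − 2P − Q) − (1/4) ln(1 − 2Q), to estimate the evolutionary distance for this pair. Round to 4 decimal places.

The sequences differ at positions 6 (T/A, transversion), 10 (T/C, transition), 13 (A/T, transversion), 15 (A/G, transition), 16 (T/C, transition).
Of the 5 differences, 3 transitions and 2 transversions over 18 sites: P = 3/18 = 0.166667, Q = 2/18 = 0.111111.
d = −0.5·ln(0.555555) − 0.25·ln(0.777778) = −0.5·(-0.587788) − 0.25·(-0.251314) = 0.3567.

0.3567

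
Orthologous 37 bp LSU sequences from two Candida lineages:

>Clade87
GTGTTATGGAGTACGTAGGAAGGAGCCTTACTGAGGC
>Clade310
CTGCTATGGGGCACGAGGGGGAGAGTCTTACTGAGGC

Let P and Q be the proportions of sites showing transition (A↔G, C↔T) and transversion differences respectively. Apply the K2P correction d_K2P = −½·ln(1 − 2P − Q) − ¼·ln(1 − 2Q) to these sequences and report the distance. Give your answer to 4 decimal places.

Differing sites — 1:G/C (Tv); 4:T/C (Ti); 10:A/G (Ti); 12:T/C (Ti); 16:T/A (Tv); 17:A/G (Ti); 20:A/G (Ti); 21:A/G (Ti); 22:G/A (Ti); 26:C/T (Ti).
Of the 10 differences, 8 transitions and 2 transversions over 37 sites: P = 8/37 = 0.216216, Q = 2/37 = 0.054054.
d = −0.5·ln(0.513514) − 0.25·ln(0.891892) = −0.5·(-0.666478) − 0.25·(-0.114410) = 0.3618.

0.3618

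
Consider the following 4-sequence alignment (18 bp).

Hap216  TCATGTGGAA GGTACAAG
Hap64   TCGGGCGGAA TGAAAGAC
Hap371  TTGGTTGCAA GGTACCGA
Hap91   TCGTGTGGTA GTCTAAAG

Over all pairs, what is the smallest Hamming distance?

Pairwise Hamming distances:
  Hap216 vs Hap64: 8
  Hap216 vs Hap371: 8
  Hap216 vs Hap91: 6
  Hap64 vs Hap371: 10
  Hap64 vs Hap91: 9
  Hap371 vs Hap91: 12
The smallest is 6, between Hap216 and Hap91.

6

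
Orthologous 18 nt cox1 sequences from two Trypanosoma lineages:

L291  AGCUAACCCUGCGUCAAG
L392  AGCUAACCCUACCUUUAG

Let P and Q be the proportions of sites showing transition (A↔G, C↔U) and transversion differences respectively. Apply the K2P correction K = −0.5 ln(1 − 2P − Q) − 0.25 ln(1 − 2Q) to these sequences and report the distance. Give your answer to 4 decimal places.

Differing sites — 11:G/A (Ti); 13:G/C (Tv); 15:C/U (Ti); 16:A/U (Tv).
Of the 4 differences, 2 transitions and 2 transversions over 18 sites: P = 2/18 = 0.111111, Q = 2/18 = 0.111111.
d = −0.5·ln(0.666667) − 0.25·ln(0.777778) = −0.5·(-0.405465) − 0.25·(-0.251314) = 0.2656.

0.2656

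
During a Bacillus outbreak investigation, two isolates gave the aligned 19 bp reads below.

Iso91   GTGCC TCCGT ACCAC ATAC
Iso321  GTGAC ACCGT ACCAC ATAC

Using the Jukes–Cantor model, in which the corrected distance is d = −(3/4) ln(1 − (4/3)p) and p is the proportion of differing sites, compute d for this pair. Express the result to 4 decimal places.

The sequences differ at positions 4 (C/A), 6 (T/A).
p = 2/19 = 0.105263.
d = −0.75 · ln(1 − (4/3)·0.105263) = −0.75 · ln(0.859649) = −0.75 · (-0.151231) = 0.1134.

0.1134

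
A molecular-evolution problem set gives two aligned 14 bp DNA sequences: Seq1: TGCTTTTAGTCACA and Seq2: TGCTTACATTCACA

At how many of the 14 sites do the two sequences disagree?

The sequences differ at positions 6 (T/A), 7 (T/C), 9 (G/T).
That gives 3 mismatches out of 14 aligned sites, so the Hamming distance is 3.

3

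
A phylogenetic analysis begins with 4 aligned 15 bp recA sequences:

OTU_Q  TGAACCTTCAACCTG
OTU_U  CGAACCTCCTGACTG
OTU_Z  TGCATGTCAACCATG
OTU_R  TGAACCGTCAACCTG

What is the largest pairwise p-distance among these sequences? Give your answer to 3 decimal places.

Pairwise Hamming distances:
  OTU_Q vs OTU_U: 5
  OTU_Q vs OTU_Z: 7
  OTU_Q vs OTU_R: 1
  OTU_U vs OTU_Z: 9
  OTU_U vs OTU_R: 6
  OTU_Z vs OTU_R: 8
The largest is 9 mismatches, between OTU_U and OTU_Z; p = 9/15 = 0.600.

0.600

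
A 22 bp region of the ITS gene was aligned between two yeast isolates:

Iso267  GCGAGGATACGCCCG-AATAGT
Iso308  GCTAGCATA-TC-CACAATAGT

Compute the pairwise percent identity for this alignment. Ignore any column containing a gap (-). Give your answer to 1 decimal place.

Excluding the 3 gap columns leaves 19 comparable sites.
The sequences differ at positions 3 (G/T), 6 (G/C), 11 (G/T), 15 (G/A).
15 of the 19 comparable sites match, so the percent identity is 15/19 × 100 = 78.9%.

78.9%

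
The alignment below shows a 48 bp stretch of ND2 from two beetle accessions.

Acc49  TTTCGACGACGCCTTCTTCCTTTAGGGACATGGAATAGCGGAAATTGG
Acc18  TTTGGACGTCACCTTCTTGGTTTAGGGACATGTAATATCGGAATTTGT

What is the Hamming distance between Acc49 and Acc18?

Mismatches occur at site 4 (C/G), site 9 (A/T), site 11 (G/A), site 19 (C/G), site 20 (C/G), site 33 (G/T), site 38 (G/T), site 44 (A/T), site 48 (G/T).
That gives 9 mismatches out of 48 aligned sites, so the Hamming distance is 9.

9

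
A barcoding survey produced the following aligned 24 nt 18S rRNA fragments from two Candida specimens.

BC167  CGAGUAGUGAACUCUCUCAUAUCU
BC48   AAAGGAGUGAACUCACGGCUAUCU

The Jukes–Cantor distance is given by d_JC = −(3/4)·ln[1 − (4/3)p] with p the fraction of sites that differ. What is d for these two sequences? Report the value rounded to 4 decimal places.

0.3694

The sequences differ at positions 1 (C/A), 2 (G/A), 5 (U/G), 15 (U/A), 17 (U/G), 18 (C/G), 19 (A/C).
p = 7/24 = 0.291667.
d = −0.75 · ln(1 − (4/3)·0.291667) = −0.75 · ln(0.611111) = −0.75 · (-0.492477) = 0.3694.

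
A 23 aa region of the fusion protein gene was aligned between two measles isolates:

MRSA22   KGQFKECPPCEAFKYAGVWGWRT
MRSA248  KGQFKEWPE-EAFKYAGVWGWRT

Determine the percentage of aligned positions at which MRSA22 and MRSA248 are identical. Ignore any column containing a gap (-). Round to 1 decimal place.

90.9%

Excluding the 1 gap column leaves 22 comparable sites.
Differing sites — 7:C/W; 9:P/E.
20 of the 22 comparable sites match, so the percent identity is 20/22 × 100 = 90.9%.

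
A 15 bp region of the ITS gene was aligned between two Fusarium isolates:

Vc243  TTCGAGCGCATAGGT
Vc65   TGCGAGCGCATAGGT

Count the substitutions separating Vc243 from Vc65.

A single mismatch occurs at site 2 (T→G).
That gives 1 mismatch out of 15 aligned sites, so the Hamming distance is 1.

1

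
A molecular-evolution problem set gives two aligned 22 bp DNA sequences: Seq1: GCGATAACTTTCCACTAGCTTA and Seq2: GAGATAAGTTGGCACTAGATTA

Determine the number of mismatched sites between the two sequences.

Differing sites — 2:C/A; 8:C/G; 11:T/G; 12:C/G; 19:C/A.
That gives 5 mismatches out of 22 aligned sites, so the Hamming distance is 5.

5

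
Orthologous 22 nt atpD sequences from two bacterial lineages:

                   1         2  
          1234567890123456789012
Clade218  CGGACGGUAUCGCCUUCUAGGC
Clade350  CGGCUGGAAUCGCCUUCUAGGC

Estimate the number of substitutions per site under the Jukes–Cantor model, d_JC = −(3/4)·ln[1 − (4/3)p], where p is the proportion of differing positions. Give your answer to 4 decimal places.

Mismatches occur at site 4 (A/C), site 5 (C/U), site 8 (U/A).
p = 3/22 = 0.136364.
d = −0.75 · ln(1 − (4/3)·0.136364) = −0.75 · ln(0.818181) = −0.75 · (-0.200672) = 0.1505.

0.1505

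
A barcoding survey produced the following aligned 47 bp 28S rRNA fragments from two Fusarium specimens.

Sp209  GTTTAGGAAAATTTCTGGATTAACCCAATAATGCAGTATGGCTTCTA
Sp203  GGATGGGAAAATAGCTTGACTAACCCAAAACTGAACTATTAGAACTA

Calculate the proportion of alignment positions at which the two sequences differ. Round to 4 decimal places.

Differing sites — 2:T/G; 3:T/A; 5:A/G; 13:T/A; 14:T/G; 17:G/T; 20:T/C; 29:T/A; 31:A/C; 34:C/A; 36:G/C; 40:G/T; 41:G/A; 42:C/G; 43:T/A; 44:T/A.
There are 16 differences over 47 sites, so p = 16/47 = 0.3404.

0.3404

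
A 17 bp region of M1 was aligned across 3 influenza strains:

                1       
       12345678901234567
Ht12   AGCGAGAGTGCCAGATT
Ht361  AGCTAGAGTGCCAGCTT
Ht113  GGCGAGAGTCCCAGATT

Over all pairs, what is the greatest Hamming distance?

4

Pairwise Hamming distances:
  Ht12 vs Ht361: 2
  Ht12 vs Ht113: 2
  Ht361 vs Ht113: 4
The largest is 4, between Ht361 and Ht113.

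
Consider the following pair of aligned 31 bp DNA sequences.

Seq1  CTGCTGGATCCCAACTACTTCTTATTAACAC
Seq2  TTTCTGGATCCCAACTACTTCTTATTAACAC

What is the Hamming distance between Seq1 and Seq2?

2

Differing sites — 1:C/T; 3:G/T.
That gives 2 mismatches out of 31 aligned sites, so the Hamming distance is 2.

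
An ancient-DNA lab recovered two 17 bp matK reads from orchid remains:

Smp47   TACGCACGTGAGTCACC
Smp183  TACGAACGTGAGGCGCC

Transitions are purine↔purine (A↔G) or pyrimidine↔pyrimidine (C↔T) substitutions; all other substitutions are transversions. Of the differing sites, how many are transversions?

2

The sequences differ at positions 5 (C/A, transversion), 13 (T/G, transversion), 15 (A/G, transition).
Of the 3 differences, 1 transition and 2 transversions, so the answer is 2.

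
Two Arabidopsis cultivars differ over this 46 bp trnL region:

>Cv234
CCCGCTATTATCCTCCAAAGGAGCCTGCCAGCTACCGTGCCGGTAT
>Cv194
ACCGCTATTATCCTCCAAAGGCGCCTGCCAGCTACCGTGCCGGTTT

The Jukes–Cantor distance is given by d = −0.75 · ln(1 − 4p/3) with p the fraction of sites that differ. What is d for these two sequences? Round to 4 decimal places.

0.0682

Mismatches occur at site 1 (C/A), site 22 (A/C), site 45 (A/T).
p = 3/46 = 0.065217.
d = −0.75 · ln(1 − (4/3)·0.065217) = −0.75 · ln(0.913044) = −0.75 · (-0.090971) = 0.0682.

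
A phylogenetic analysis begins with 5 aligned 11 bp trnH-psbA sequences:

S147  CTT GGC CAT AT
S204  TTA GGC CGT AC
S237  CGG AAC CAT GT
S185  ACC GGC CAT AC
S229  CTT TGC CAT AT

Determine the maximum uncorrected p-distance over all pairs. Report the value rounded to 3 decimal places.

Pairwise Hamming distances:
  S147 vs S204: 4
  S147 vs S237: 5
  S147 vs S185: 4
  S147 vs S229: 1
  S204 vs S237: 8
  S204 vs S185: 4
  S204 vs S229: 5
  S237 vs S185: 7
  S237 vs S229: 5
  S185 vs S229: 5
The largest is 8 mismatches, between S204 and S237; p = 8/11 = 0.727.

0.727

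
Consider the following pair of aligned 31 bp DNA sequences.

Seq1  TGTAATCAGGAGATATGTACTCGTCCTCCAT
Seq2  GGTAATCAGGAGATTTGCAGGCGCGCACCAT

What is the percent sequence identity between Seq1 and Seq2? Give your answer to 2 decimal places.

74.19%

The sequences differ at positions 1 (T/G), 15 (A/T), 18 (T/C), 20 (C/G), 21 (T/G), 24 (T/C), 25 (C/G), 27 (T/A).
23 of the 31 sites match, so the percent identity is 23/31 × 100 = 74.19%.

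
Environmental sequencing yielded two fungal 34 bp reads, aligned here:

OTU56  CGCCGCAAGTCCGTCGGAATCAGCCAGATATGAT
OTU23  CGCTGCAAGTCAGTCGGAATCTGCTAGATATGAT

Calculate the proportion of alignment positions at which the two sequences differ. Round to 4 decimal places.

Differing sites — 4:C/T; 12:C/A; 22:A/T; 25:C/T.
There are 4 differences over 34 sites, so p = 4/34 = 0.1176.

0.1176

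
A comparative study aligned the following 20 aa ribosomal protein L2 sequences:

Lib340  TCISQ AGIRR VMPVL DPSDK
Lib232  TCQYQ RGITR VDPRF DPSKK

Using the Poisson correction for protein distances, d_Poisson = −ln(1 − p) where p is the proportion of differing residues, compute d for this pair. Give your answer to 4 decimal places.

Mismatches occur at site 3 (I↔Q), site 4 (S↔Y), site 6 (A↔R), site 9 (R↔T), site 12 (M↔D), site 14 (V↔R), site 15 (L↔F), site 19 (D↔K).
p = 8/20 = 0.400000.
d = −ln(1 − 0.400000) = −ln(0.600000) = 0.5108.

0.5108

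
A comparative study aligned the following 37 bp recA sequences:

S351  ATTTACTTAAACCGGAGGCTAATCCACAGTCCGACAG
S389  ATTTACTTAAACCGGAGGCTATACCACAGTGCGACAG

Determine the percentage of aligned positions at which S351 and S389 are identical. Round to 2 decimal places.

91.89%

Mismatches occur at site 22 (A→T), site 23 (T→A), site 31 (C→G).
34 of the 37 sites match, so the percent identity is 34/37 × 100 = 91.89%.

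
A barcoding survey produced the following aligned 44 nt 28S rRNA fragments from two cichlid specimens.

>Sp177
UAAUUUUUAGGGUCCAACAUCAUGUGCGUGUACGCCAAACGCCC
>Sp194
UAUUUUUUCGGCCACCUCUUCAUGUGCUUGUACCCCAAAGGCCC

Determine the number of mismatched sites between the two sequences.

11

Mismatches occur at site 3 (A/U), site 9 (A/C), site 12 (G/C), site 13 (U/C), site 14 (C/A), site 16 (A/C), site 17 (A/U), site 19 (A/U), site 28 (G/U), site 34 (G/C), site 40 (C/G).
That gives 11 mismatches out of 44 aligned sites, so the Hamming distance is 11.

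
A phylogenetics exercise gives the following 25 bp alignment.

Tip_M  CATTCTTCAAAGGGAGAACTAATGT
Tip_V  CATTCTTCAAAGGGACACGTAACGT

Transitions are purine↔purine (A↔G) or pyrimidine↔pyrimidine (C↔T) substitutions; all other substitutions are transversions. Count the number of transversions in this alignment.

Mismatches occur at site 16 (G→C, transversion), site 18 (A→C, transversion), site 19 (C→G, transversion), site 23 (T→C, transition).
Of the 4 differences, 1 transition and 3 transversions, so the answer is 3.

3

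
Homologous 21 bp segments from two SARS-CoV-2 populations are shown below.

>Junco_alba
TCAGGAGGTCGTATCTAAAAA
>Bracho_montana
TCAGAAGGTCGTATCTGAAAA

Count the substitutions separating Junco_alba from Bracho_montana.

2

Mismatches occur at site 5 (G↔A), site 17 (A↔G).
That gives 2 mismatches out of 21 aligned sites, so the Hamming distance is 2.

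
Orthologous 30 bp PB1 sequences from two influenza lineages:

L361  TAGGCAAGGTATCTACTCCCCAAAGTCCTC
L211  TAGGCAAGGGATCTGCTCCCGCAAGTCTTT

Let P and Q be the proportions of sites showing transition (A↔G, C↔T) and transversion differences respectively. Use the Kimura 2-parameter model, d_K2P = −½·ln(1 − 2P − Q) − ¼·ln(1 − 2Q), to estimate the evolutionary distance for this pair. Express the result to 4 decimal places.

0.2341

Mismatches occur at site 10 (T/G, transversion), site 15 (A/G, transition), site 21 (C/G, transversion), site 22 (A/C, transversion), site 28 (C/T, transition), site 30 (C/T, transition).
Of the 6 differences, 3 transitions and 3 transversions over 30 sites: P = 3/30 = 0.100000, Q = 3/30 = 0.100000.
d = −0.5·ln(0.700000) − 0.25·ln(0.800000) = −0.5·(-0.356675) − 0.25·(-0.223144) = 0.2341.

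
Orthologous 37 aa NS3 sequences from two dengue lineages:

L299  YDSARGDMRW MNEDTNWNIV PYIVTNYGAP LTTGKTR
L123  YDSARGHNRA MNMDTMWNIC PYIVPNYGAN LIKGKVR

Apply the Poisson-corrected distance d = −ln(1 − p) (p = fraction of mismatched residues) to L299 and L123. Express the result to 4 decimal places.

The sequences differ at positions 7 (D/H), 8 (M/N), 10 (W/A), 13 (E/M), 16 (N/M), 20 (V/C), 25 (T/P), 30 (P/N), 32 (T/I), 33 (T/K), 36 (T/V).
p = 11/37 = 0.297297.
d = −ln(1 − 0.297297) = −ln(0.702703) = 0.3528.

0.3528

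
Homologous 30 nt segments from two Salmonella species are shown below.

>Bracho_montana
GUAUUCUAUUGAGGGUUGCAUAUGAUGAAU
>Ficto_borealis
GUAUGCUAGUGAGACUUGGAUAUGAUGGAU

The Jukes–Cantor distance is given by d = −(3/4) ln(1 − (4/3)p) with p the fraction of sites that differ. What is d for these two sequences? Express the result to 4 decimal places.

The sequences differ at positions 5 (U/G), 9 (U/G), 14 (G/A), 15 (G/C), 19 (C/G), 28 (A/G).
p = 6/30 = 0.200000.
d = −0.75 · ln(1 − (4/3)·0.200000) = −0.75 · ln(0.733333) = −0.75 · (-0.310155) = 0.2326.

0.2326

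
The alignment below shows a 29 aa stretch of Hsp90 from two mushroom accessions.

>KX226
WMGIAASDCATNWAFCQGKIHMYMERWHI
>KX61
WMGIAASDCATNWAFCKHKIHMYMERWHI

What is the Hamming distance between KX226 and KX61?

The sequences differ at positions 17 (Q/K), 18 (G/H).
That gives 2 mismatches out of 29 aligned sites, so the Hamming distance is 2.

2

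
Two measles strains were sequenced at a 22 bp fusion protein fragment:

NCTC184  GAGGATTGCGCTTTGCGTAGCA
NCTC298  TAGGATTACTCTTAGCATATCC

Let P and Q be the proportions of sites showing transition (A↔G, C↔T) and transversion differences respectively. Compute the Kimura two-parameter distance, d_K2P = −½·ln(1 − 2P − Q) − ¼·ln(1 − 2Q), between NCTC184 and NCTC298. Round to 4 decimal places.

0.4146

The sequences differ at positions 1 (G/T, transversion), 8 (G/A, transition), 10 (G/T, transversion), 14 (T/A, transversion), 17 (G/A, transition), 20 (G/T, transversion), 22 (A/C, transversion).
Of the 7 differences, 2 transitions and 5 transversions over 22 sites: P = 2/22 = 0.090909, Q = 5/22 = 0.227273.
d = −0.5·ln(0.590909) − 0.25·ln(0.545454) = −0.5·(-0.526093) − 0.25·(-0.606137) = 0.4146.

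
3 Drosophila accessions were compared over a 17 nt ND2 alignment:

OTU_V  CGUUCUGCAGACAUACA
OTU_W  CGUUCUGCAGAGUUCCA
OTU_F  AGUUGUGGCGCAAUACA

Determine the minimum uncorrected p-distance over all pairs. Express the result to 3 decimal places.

Pairwise Hamming distances:
  OTU_V vs OTU_W: 3
  OTU_V vs OTU_F: 6
  OTU_W vs OTU_F: 8
The smallest is 3 mismatches, between OTU_V and OTU_W; p = 3/17 = 0.176.

0.176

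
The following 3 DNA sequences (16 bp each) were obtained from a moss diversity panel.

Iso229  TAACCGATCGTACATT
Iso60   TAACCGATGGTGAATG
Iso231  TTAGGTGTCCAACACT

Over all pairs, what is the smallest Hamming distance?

Pairwise Hamming distances:
  Iso229 vs Iso60: 4
  Iso229 vs Iso231: 8
  Iso60 vs Iso231: 12
The smallest is 4, between Iso229 and Iso60.

4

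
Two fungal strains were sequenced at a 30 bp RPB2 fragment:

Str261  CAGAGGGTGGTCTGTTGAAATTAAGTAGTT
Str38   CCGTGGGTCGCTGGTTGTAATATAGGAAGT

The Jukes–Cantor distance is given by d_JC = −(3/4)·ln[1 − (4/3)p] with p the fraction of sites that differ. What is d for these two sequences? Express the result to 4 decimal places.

0.5716

Mismatches occur at site 2 (A↔C), site 4 (A↔T), site 9 (G↔C), site 11 (T↔C), site 12 (C↔T), site 13 (T↔G), site 18 (A↔T), site 22 (T↔A), site 23 (A↔T), site 26 (T↔G), site 28 (G↔A), site 29 (T↔G).
p = 12/30 = 0.400000.
d = −0.75 · ln(1 − (4/3)·0.400000) = −0.75 · ln(0.466667) = −0.75 · (-0.762139) = 0.5716.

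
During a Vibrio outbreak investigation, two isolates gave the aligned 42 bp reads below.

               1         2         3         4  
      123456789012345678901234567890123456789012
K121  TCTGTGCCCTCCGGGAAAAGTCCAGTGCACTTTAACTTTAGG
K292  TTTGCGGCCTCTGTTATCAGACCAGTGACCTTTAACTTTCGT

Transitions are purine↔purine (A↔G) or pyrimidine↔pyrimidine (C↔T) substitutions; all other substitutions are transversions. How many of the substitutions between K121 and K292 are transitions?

Differing sites — 2:C/T (Ti); 5:T/C (Ti); 7:C/G (Tv); 12:C/T (Ti); 14:G/T (Tv); 15:G/T (Tv); 17:A/T (Tv); 18:A/C (Tv); 21:T/A (Tv); 28:C/A (Tv); 29:A/C (Tv); 40:A/C (Tv); 42:G/T (Tv).
Of the 13 differences, 3 transitions and 10 transversions, so the answer is 3.

3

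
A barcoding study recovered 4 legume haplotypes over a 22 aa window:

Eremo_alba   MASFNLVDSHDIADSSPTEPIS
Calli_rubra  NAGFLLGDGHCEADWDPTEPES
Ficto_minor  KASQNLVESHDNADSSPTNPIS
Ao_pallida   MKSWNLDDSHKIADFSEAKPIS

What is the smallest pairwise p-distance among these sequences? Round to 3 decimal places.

Pairwise Hamming distances:
  Eremo_alba vs Calli_rubra: 10
  Eremo_alba vs Ficto_minor: 5
  Eremo_alba vs Ao_pallida: 8
  Calli_rubra vs Ficto_minor: 13
  Calli_rubra vs Ao_pallida: 15
  Ficto_minor vs Ao_pallida: 11
The smallest is 5 mismatches, between Eremo_alba and Ficto_minor; p = 5/22 = 0.227.

0.227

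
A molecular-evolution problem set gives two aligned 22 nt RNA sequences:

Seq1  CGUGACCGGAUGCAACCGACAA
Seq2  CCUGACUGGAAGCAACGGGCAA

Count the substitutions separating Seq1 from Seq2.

5

Mismatches occur at site 2 (G→C), site 7 (C→U), site 11 (U→A), site 17 (C→G), site 19 (A→G).
That gives 5 mismatches out of 22 aligned sites, so the Hamming distance is 5.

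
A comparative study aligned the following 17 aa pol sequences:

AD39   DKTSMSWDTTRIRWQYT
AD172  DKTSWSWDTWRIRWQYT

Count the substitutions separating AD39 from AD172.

Mismatches occur at site 5 (M↔W), site 10 (T↔W).
That gives 2 mismatches out of 17 aligned sites, so the Hamming distance is 2.

2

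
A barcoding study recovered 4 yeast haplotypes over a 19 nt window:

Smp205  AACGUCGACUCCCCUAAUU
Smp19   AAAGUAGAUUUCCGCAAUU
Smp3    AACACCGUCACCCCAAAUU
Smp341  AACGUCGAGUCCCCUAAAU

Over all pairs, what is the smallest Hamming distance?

2

Pairwise Hamming distances:
  Smp205 vs Smp19: 6
  Smp205 vs Smp3: 5
  Smp205 vs Smp341: 2
  Smp19 vs Smp3: 10
  Smp19 vs Smp341: 7
  Smp3 vs Smp341: 7
The smallest is 2, between Smp205 and Smp341.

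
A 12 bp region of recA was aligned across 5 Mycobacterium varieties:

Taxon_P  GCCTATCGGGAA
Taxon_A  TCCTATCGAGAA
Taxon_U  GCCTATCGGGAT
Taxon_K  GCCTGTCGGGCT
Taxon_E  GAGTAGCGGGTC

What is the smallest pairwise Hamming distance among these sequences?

Pairwise Hamming distances:
  Taxon_P vs Taxon_A: 2
  Taxon_P vs Taxon_U: 1
  Taxon_P vs Taxon_K: 3
  Taxon_P vs Taxon_E: 5
  Taxon_A vs Taxon_U: 3
  Taxon_A vs Taxon_K: 5
  Taxon_A vs Taxon_E: 7
  Taxon_U vs Taxon_K: 2
  Taxon_U vs Taxon_E: 5
  Taxon_K vs Taxon_E: 6
The smallest is 1, between Taxon_P and Taxon_U.

1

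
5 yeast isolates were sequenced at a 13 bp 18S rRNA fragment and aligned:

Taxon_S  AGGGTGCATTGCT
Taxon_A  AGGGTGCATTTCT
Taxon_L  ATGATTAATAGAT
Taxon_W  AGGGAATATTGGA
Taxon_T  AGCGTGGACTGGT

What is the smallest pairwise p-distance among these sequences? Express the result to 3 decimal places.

0.077

Pairwise Hamming distances:
  Taxon_S vs Taxon_A: 1
  Taxon_S vs Taxon_L: 6
  Taxon_S vs Taxon_W: 5
  Taxon_S vs Taxon_T: 4
  Taxon_A vs Taxon_L: 7
  Taxon_A vs Taxon_W: 6
  Taxon_A vs Taxon_T: 5
  Taxon_L vs Taxon_W: 8
  Taxon_L vs Taxon_T: 8
  Taxon_W vs Taxon_T: 6
The smallest is 1 mismatch, between Taxon_S and Taxon_A; p = 1/13 = 0.077.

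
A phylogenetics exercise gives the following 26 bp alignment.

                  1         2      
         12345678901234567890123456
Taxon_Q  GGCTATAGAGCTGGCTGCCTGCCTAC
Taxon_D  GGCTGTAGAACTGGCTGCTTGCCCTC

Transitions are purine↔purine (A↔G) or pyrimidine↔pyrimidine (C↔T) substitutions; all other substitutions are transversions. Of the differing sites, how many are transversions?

The sequences differ at positions 5 (A/G, transition), 10 (G/A, transition), 19 (C/T, transition), 24 (T/C, transition), 25 (A/T, transversion).
Of the 5 differences, 4 transitions and 1 transversion, so the answer is 1.

1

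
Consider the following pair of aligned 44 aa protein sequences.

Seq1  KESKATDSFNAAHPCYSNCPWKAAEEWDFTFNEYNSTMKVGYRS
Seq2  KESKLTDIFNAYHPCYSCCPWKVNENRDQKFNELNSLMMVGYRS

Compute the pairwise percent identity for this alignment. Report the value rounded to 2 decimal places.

70.45%

Mismatches occur at site 5 (A/L), site 8 (S/I), site 12 (A/Y), site 18 (N/C), site 23 (A/V), site 24 (A/N), site 26 (E/N), site 27 (W/R), site 29 (F/Q), site 30 (T/K), site 34 (Y/L), site 37 (T/L), site 39 (K/M).
31 of the 44 sites match, so the percent identity is 31/44 × 100 = 70.45%.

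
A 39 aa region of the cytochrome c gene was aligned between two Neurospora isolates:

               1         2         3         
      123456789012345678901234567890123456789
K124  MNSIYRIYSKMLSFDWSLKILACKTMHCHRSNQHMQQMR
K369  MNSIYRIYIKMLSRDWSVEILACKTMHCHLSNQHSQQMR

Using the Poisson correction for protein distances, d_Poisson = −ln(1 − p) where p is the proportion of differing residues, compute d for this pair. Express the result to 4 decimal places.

The sequences differ at positions 9 (S/I), 14 (F/R), 18 (L/V), 19 (K/E), 30 (R/L), 35 (M/S).
p = 6/39 = 0.153846.
d = −ln(1 − 0.153846) = −ln(0.846154) = 0.1671.

0.1671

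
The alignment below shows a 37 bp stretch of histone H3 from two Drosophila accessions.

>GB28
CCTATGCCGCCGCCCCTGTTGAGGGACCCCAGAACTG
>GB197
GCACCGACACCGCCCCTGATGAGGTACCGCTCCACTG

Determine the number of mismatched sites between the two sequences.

12

Differing sites — 1:C/G; 3:T/A; 4:A/C; 5:T/C; 7:C/A; 9:G/A; 19:T/A; 25:G/T; 29:C/G; 31:A/T; 32:G/C; 33:A/C.
That gives 12 mismatches out of 37 aligned sites, so the Hamming distance is 12.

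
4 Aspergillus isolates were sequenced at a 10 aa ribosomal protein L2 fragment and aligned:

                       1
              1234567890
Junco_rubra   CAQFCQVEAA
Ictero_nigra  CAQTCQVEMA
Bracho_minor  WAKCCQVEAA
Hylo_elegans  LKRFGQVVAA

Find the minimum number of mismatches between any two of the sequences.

2

Pairwise Hamming distances:
  Junco_rubra vs Ictero_nigra: 2
  Junco_rubra vs Bracho_minor: 3
  Junco_rubra vs Hylo_elegans: 5
  Ictero_nigra vs Bracho_minor: 4
  Ictero_nigra vs Hylo_elegans: 7
  Bracho_minor vs Hylo_elegans: 6
The smallest is 2, between Junco_rubra and Ictero_nigra.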